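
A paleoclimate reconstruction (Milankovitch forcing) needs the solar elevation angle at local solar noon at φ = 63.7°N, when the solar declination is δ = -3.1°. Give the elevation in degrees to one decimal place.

23.2°

At local noon the hour angle is zero, so the zenith angle equals |φ − δ| = |+63.7° − (-3.100°)| = 66.800°.
Elevation = 90° − 66.800° = 23.2°.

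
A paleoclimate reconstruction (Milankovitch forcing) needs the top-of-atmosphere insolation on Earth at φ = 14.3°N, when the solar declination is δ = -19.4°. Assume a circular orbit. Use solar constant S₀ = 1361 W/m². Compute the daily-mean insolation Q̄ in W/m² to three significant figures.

Q̄ ≈ 342 W/m²

cos H₀ = −tan(+14.3°) tan(-19.400°) = 0.0898, H₀ = 1.4809 rad.
Bracket: H₀ sin φ sin δ + cos φ cos δ sin H₀ = 1.4809×0.24700×-0.33216 + 0.96902×0.94322×0.99596 = -0.121498 + 0.910306 = 0.788808.
Q̄ = (S₀/π) × [bracket] = (1361/π) × 0.788808 = 341.7 W/m².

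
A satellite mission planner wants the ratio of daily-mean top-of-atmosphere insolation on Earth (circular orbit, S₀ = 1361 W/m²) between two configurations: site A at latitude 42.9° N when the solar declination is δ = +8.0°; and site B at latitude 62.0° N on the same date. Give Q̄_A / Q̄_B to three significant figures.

Q̄_A / Q̄_B ≈ 1.31

— Configuration A (φ=+42.9°):
cos H₀ = −tan(+42.9°) tan(+8.000°) = -0.1306, H₀ = 1.7018 rad.
Bracket: H₀ sin φ sin δ + cos φ cos δ sin H₀ = 1.7018×0.68072×0.13917 + 0.73254×0.99027×0.99144 = 0.161221 + 0.719203 = 0.880424.
Q̄ = (S₀/π) × [bracket] = (1361/π) × 0.880424 = 381.42 W/m².
— Configuration B (φ=+62.0°):
cos H₀ = −tan(+62.0°) tan(+8.000°) = -0.2643, H₀ = 1.8383 rad.
Bracket: H₀ sin φ sin δ + cos φ cos δ sin H₀ = 1.8383×0.88295×0.13917 + 0.46947×0.99027×0.96444 = 0.225891 + 0.448370 = 0.674261.
Q̄ = (S₀/π) × [bracket] = (1361/π) × 0.674261 = 292.10 W/m².
Ratio Q̄_A / Q̄_B = 381.42 / 292.10 = 1.306.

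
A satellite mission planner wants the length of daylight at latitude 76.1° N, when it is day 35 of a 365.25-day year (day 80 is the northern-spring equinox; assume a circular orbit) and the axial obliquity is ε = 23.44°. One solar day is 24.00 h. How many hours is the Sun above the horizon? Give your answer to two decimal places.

Solar longitude: L_s = 360° × (35 − 80)/365.25 = -44.353°, i.e. -44.353° + 360° = 315.647°.
sin δ = sin 23.44° × sin 315.647° = -0.27809, so δ = -16.146°.
cos h₀ = −tan ϕ · tan δ = 1.1698 ≥ 1, so the Sun never rises (polar night) and h₀ = 0.
Daylight = 2h₀/(2π) × 24.00 h = (0.0000/π) × 24.00 = 0.00 h.

0.00 h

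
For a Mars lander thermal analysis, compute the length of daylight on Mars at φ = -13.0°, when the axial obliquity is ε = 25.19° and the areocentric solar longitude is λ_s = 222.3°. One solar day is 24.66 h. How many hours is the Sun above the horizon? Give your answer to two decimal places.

12.87 h

sin δ = sin 25.19° × sin 222.3° = -0.28645, so δ = -16.645°.
cos H₀ = −tan φ · tan δ = −tan(-13.0°) × tan(-16.645°) = -0.0690, so H₀ = 1.6399 rad = 93.96°.
Daylight = 2H₀/(2π) × 24.66 h = (1.6399/π) × 24.66 = 12.87 h.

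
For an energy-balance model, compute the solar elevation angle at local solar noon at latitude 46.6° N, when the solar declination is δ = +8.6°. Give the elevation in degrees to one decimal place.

52.0°

At local noon the hour angle is zero, so the zenith angle equals |ϕ − δ| = |+46.6° − (+8.600°)| = 38.000°.
Elevation = 90° − 38.000° = 52.0°.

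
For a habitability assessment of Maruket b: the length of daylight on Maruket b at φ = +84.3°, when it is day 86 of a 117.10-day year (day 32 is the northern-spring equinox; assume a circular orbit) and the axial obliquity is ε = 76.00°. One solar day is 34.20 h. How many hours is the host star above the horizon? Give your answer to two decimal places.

Solar longitude: λ_s = 360° × (86 − 32)/117.10 = 166.012°.
sin δ = sin 76.00° × sin 166.012° = 0.23454, so δ = +13.564°.
Sunrise equation: cos H₀ = −tan φ · tan δ = -2.4172 ≤ −1, so the host star never sets (polar day) and H₀ = π.
Daylight = 2H₀/(2π) × 34.20 h = (3.1416/π) × 34.20 = 34.20 h.

34.20 h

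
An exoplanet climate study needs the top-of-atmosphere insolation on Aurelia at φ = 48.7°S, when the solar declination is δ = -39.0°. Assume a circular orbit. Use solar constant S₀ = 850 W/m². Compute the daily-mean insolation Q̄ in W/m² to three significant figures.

cos H₀ = −tan(-48.7°) tan(-39.000°) = -0.9218, H₀ = 2.7434 rad.
Bracket: H₀ sin φ sin δ + cos φ cos δ sin H₀ = 2.7434×-0.75126×-0.62932 + 0.66000×0.77715×0.38777 = 1.297033 + 0.198895 = 1.495928.
Q̄ = (S₀/π) × [bracket] = (850/π) × 1.495928 = 404.7 W/m².

Q̄ ≈ 405 W/m²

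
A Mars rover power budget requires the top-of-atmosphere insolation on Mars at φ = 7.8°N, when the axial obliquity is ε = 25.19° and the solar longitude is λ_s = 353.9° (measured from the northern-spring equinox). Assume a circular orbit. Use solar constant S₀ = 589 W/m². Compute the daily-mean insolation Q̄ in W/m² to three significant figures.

Solar declination: sin δ = sin ε · sin λ_s = sin 25.19° × sin 353.9° = -0.04523, so δ = -2.592°.
cos H₀ = −tan(+7.8°) tan(-2.592°) = 0.0062, H₀ = 1.5646 rad.
Bracket: H₀ sin φ sin δ + cos φ cos δ sin H₀ = 1.5646×0.13572×-0.04523 + 0.99075×0.99898×0.99998 = -0.009604 + 0.989720 = 0.980116.
Q̄ = (S₀/π) × [bracket] = (589/π) × 0.980116 = 183.8 W/m².

Q̄ ≈ 184 W/m²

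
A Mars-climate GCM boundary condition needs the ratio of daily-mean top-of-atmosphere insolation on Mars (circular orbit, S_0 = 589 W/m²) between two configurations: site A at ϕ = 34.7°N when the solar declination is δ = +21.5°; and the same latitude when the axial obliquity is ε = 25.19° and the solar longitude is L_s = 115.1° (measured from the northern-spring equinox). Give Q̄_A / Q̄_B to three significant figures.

— Configuration A (ϕ=+34.7°):
cos h₀ = −tan(+34.7°) tan(+21.500°) = -0.2728, h₀ = 1.8471 rad.
Bracket: h₀ sin ϕ sin δ + cos ϕ cos δ sin h₀ = 1.8471×0.56928×0.36650 + 0.82214×0.93042×0.96208 = 0.385381 + 0.735929 = 1.121310.
Q̄ = (S_0/π) × [bracket] = (589/π) × 1.121310 = 210.23 W/m².
— Configuration B (ϕ=+34.7°):
Solar declination: sin δ = sin ε · sin L_s = sin 25.19° × sin 115.1° = 0.38543, so δ = +22.670°.
cos h₀ = −tan(+34.7°) tan(+22.670°) = -0.2892, h₀ = 1.8642 rad.
Bracket: h₀ sin ϕ sin δ + cos ϕ cos δ sin h₀ = 1.8642×0.56928×0.38543 + 0.82214×0.92274×0.95726 = 0.409038 + 0.726198 = 1.135236.
Q̄ = (S_0/π) × [bracket] = (589/π) × 1.135236 = 212.84 W/m².
Ratio Q̄_A / Q̄_B = 210.23 / 212.84 = 0.9877.

Q̄_A / Q̄_B ≈ 0.988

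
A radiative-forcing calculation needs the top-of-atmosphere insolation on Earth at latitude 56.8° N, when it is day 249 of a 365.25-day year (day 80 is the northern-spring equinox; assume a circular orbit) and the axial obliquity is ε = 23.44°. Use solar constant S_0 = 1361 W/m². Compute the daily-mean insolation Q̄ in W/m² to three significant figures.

Q̄ ≈ 291 W/m²

Solar longitude: L_s = 360° × (249 − 80)/365.25 = 166.571°.
sin δ = sin 23.44° × sin 166.571° = 0.09238, so δ = +5.301°.
cos h₀ = −tan(+56.8°) tan(+5.301°) = -0.1418, h₀ = 1.7131 rad.
Bracket: h₀ sin ϕ sin δ + cos ϕ cos δ sin h₀ = 1.7131×0.83676×0.09238 + 0.54756×0.99572×0.98990 = 0.132422 + 0.539710 = 0.672132.
Q̄ = (S_0/π) × [bracket] = (1361/π) × 0.672132 = 291.2 W/m².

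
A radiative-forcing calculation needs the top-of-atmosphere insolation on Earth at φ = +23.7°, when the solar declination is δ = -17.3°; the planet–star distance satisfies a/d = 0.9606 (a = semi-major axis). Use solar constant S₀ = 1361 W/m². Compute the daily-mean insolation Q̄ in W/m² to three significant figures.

cos H₀ = −tan(+23.7°) tan(-17.300°) = 0.1367, H₀ = 1.4336 rad.
Bracket: H₀ sin φ sin δ + cos φ cos δ sin H₀ = 1.4336×0.40195×-0.29737 + 0.91566×0.95476×0.99061 = -0.171355 + 0.866026 = 0.694671.
Inverse-square distance factor (a/d)² = 0.9606² = 0.922752.
Q̄ = (S₀/π) × 0.922752 × [bracket] = (1361/π) × 0.922752 × 0.694671 = 277.7 W/m².

Q̄ ≈ 278 W/m²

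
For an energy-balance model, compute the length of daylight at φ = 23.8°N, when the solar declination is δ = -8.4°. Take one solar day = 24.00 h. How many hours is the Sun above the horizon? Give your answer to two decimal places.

cos H₀ = −tan φ · tan δ = −tan(+23.8°) × tan(-8.400°) = 0.0651, so H₀ = 1.5056 rad = 86.27°.
Daylight = 2H₀/(2π) × 24.00 h = (1.5056/π) × 24.00 = 11.50 h.

11.50 h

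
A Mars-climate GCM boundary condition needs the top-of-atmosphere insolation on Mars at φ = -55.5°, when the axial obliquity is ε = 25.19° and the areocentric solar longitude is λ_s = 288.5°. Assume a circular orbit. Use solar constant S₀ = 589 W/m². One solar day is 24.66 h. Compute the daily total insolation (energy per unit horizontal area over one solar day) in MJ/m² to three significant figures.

19.2 MJ/m²

sin δ = sin 25.19° × sin 288.5° = -0.40363, so δ = -23.805°.
cos H₀ = −tan(-55.5°) tan(-23.805°) = -0.6419, H₀ = 2.2678 rad.
Bracket: H₀ sin φ sin δ + cos φ cos δ sin H₀ = 2.2678×-0.82413×-0.40363 + 0.56641×0.91492×0.76680 = 0.754369 + 0.397371 = 1.151740.
Q̄ = (S₀/π) × [bracket] = (589/π) × 1.151740 = 215.93 W/m².
Daily total = Q̄ × 24.66 h × 3600 s/h = 215.93 × 24.66 × 3600 / 10⁶ = 19.17 MJ/m².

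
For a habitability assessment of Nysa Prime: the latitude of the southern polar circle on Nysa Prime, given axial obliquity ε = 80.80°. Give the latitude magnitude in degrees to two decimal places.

The polar circle is the lowest latitude that experiences at least one full rotation of continuous darkness at the northern-summer solstice; it lies at |φ| = 90° − ε = 90° − 80.80° = 9.20°.

9.20°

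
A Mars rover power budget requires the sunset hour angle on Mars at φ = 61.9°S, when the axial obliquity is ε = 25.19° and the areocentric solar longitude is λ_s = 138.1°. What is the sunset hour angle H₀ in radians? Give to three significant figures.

sin δ = sin 25.19° × sin 138.1° = 0.28424, so δ = +16.514°.
cos H₀ = −tan φ · tan δ = −tan(-61.9°) × tan(+16.514°) = 0.5552, so H₀ = 0.9821 rad = 56.27°.

H₀ = 0.982 rad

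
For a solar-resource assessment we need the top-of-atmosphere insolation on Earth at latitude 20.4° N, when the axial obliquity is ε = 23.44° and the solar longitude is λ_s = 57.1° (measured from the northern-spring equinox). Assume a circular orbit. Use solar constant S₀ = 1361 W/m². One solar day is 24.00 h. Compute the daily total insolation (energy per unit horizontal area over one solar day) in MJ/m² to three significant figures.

40.2 MJ/m²

Solar declination: sin δ = sin ε · sin λ_s = sin 23.44° × sin 57.1° = 0.33399, so δ = +19.511°.
cos H₀ = −tan(+20.4°) tan(+19.511°) = -0.1318, H₀ = 1.7030 rad.
Bracket: H₀ sin φ sin δ + cos φ cos δ sin H₀ = 1.7030×0.34857×0.33399 + 0.93728×0.94258×0.99128 = 0.198261 + 0.875758 = 1.074019.
Q̄ = (S₀/π) × [bracket] = (1361/π) × 1.074019 = 465.29 W/m².
Daily total = Q̄ × 24.00 h × 3600 s/h = 465.29 × 24.00 × 3600 / 10⁶ = 40.20 MJ/m².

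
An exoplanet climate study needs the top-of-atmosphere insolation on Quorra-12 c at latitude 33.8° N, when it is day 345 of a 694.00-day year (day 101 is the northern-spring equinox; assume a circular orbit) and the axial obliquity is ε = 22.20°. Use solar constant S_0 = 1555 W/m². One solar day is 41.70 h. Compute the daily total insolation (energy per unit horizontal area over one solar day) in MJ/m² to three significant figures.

Solar longitude: L_s = 360° × (345 − 101)/694.00 = 126.571°.
sin δ = sin 22.20° × sin 126.571° = 0.30345, so δ = +17.665°.
cos h₀ = −tan(+33.8°) tan(+17.665°) = -0.2132, h₀ = 1.7856 rad.
Bracket: h₀ sin ϕ sin δ + cos ϕ cos δ sin h₀ = 1.7856×0.55630×0.30345 + 0.83098×0.95285×0.97701 = 0.301426 + 0.773596 = 1.075022.
Q̄ = (S_0/π) × [bracket] = (1555/π) × 1.075022 = 532.11 W/m².
Daily total = Q̄ × 41.70 h × 3600 s/h = 532.11 × 41.70 × 3600 / 10⁶ = 79.88 MJ/m².

79.9 MJ/m²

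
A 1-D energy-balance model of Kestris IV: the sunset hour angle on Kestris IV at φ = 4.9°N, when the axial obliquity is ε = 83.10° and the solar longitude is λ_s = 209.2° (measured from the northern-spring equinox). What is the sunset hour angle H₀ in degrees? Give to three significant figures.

H₀ = 87.3°

Solar declination: sin δ = sin ε · sin λ_s = sin 83.10° × sin 209.2° = -0.48433, so δ = -28.968°.
cos H₀ = −tan φ · tan δ = −tan(+4.9°) × tan(-28.968°) = 0.0475, so H₀ = 1.5233 rad = 87.28°.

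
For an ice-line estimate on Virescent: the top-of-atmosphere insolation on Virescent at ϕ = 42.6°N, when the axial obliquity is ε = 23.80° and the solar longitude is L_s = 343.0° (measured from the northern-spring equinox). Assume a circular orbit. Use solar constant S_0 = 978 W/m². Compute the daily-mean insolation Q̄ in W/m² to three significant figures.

Solar declination: sin δ = sin ε · sin L_s = sin 23.80° × sin 343.0° = -0.11799, so δ = -6.776°.
cos h₀ = −tan(+42.6°) tan(-6.776°) = 0.1093, h₀ = 1.4613 rad.
Bracket: h₀ sin ϕ sin δ + cos ϕ cos δ sin h₀ = 1.4613×0.67688×-0.11799 + 0.73610×0.99302×0.99401 = -0.116707 + 0.726584 = 0.609877.
Q̄ = (S_0/π) × [bracket] = (978/π) × 0.609877 = 189.9 W/m².

Q̄ ≈ 190 W/m²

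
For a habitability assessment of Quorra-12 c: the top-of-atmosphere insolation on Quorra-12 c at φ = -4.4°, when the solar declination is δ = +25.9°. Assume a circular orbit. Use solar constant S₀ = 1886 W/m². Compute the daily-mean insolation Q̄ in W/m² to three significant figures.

Q̄ ≈ 507 W/m²

cos H₀ = −tan(-4.4°) tan(+25.900°) = 0.0374, H₀ = 1.5334 rad.
Bracket: H₀ sin φ sin δ + cos φ cos δ sin H₀ = 1.5334×-0.07672×0.43680 + 0.99705×0.89956×0.99930 = -0.051386 + 0.896278 = 0.844892.
Q̄ = (S₀/π) × [bracket] = (1886/π) × 0.844892 = 507.2 W/m².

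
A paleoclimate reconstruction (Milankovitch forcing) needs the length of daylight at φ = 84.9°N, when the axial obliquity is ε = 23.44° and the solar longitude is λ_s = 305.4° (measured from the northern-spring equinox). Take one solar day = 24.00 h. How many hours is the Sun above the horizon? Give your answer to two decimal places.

0.00 h

Solar declination: sin δ = sin ε · sin λ_s = sin 23.44° × sin 305.4° = -0.32425, so δ = -18.920°.
cos H₀ = −tan φ · tan δ = 3.8406 ≥ 1, so the Sun never rises (polar night) and H₀ = 0.
Daylight = 2H₀/(2π) × 24.00 h = (0.0000/π) × 24.00 = 0.00 h.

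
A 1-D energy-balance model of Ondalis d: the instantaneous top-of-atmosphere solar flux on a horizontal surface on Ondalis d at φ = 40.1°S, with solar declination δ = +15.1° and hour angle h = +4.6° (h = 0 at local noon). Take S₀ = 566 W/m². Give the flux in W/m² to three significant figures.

cos θ_z = sin φ sin δ + cos φ cos δ cos h = -0.167797 + 0.736132 = 0.568335.
Flux = S₀ · cos θ_z = 566 × 0.568335 = 321.7 W/m².

322 W/m²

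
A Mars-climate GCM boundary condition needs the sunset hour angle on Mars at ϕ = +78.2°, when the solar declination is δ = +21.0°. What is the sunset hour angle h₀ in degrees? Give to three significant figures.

Sunrise equation: cos h₀ = −tan ϕ · tan δ = -1.8375 ≤ −1, so the Sun never sets (polar day) and h₀ = π.

h₀ = 180°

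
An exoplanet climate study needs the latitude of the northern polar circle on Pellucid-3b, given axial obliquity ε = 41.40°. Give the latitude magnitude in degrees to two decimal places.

The polar circle is the lowest latitude that experiences at least one full rotation of continuous daylight at the northern-summer solstice; it lies at |φ| = 90° − ε = 90° − 41.40° = 48.60°.

48.60°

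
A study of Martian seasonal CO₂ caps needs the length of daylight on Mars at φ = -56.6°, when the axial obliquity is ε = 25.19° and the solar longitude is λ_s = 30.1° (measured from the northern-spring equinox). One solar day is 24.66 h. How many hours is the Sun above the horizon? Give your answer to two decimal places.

Solar declination: sin δ = sin ε · sin λ_s = sin 25.19° × sin 30.1° = 0.21345, so δ = +12.325°.
cos H₀ = −tan φ · tan δ = −tan(-56.6°) × tan(+12.325°) = 0.3314, so H₀ = 1.2331 rad = 70.65°.
Daylight = 2H₀/(2π) × 24.66 h = (1.2331/π) × 24.66 = 9.68 h.

9.68 h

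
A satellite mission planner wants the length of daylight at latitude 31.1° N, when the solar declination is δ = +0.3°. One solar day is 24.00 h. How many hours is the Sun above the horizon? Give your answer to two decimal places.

cos H₀ = −tan φ · tan δ = −tan(+31.1°) × tan(+0.300°) = -0.0032, so H₀ = 1.5740 rad = 90.18°.
Daylight = 2H₀/(2π) × 24.00 h = (1.5740/π) × 24.00 = 12.02 h.

12.02 h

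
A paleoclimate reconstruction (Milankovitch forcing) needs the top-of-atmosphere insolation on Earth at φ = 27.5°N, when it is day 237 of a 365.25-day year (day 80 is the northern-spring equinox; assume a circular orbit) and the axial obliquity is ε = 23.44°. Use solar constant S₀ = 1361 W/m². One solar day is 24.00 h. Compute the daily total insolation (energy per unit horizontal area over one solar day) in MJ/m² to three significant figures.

37.5 MJ/m²

Solar longitude: λ_s = 360° × (237 − 80)/365.25 = 154.743°.
sin δ = sin 23.44° × sin 154.743° = 0.16973, so δ = +9.772°.
cos H₀ = −tan(+27.5°) tan(+9.772°) = -0.0897, H₀ = 1.6606 rad.
Bracket: H₀ sin φ sin δ + cos φ cos δ sin H₀ = 1.6606×0.46175×0.16973 + 0.88701×0.98549×0.99597 = 0.130146 + 0.870617 = 1.000763.
Q̄ = (S₀/π) × [bracket] = (1361/π) × 1.000763 = 433.55 W/m².
Daily total = Q̄ × 24.00 h × 3600 s/h = 433.55 × 24.00 × 3600 / 10⁶ = 37.46 MJ/m².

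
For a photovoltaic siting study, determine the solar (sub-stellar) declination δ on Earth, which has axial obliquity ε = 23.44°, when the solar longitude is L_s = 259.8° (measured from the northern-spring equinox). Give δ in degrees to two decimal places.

sin δ = sin ε · sin L_s = sin 23.44° × sin 259.8° = -0.391502.
δ = arcsin(-0.391502) = -23.05°.

δ = -23.05°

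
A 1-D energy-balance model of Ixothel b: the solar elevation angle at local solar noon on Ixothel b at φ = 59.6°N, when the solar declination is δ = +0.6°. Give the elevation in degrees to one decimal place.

At local noon the hour angle is zero, so the zenith angle equals |φ − δ| = |+59.6° − (+0.600°)| = 59.000°.
Elevation = 90° − 59.000° = 31.0°.

31.0°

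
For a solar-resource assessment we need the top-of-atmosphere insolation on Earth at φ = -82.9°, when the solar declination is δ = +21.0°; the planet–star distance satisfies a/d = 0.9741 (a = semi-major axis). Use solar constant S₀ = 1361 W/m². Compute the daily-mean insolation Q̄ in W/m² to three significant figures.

cos H₀ = −tan(-82.9°) tan(+21.000°) = 3.0818 ≥ 1 ⇒ polar night, H₀ = 0 and Q̄ = 0.
Inverse-square distance factor (a/d)² = 0.9741² = 0.948871.

Q̄ ≈ 0.00 W/m²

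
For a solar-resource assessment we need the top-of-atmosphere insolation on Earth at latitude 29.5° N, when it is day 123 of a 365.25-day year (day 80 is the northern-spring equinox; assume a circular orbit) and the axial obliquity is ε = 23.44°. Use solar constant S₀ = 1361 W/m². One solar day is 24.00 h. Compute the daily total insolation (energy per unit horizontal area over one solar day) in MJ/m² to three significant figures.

Solar longitude: λ_s = 360° × (123 − 80)/365.25 = 42.382°.
sin δ = sin 23.44° × sin 42.382° = 0.26814, so δ = +15.553°.
cos H₀ = −tan(+29.5°) tan(+15.553°) = -0.1575, H₀ = 1.7289 rad.
Bracket: H₀ sin φ sin δ + cos φ cos δ sin H₀ = 1.7289×0.49242×0.26814 + 0.87036×0.96338×0.98752 = 0.228280 + 0.828023 = 1.056303.
Q̄ = (S₀/π) × [bracket] = (1361/π) × 1.056303 = 457.61 W/m².
Daily total = Q̄ × 24.00 h × 3600 s/h = 457.61 × 24.00 × 3600 / 10⁶ = 39.54 MJ/m².

39.5 MJ/m²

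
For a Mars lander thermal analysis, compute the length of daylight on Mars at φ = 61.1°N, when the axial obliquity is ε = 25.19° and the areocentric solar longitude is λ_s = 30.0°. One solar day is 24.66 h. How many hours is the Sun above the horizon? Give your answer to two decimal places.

sin δ = sin 25.19° × sin 30.0° = 0.21281, so δ = +12.287°.
cos H₀ = −tan φ · tan δ = −tan(+61.1°) × tan(+12.287°) = -0.3945, so H₀ = 1.9764 rad = 113.24°.
Daylight = 2H₀/(2π) × 24.66 h = (1.9764/π) × 24.66 = 15.51 h.

15.51 h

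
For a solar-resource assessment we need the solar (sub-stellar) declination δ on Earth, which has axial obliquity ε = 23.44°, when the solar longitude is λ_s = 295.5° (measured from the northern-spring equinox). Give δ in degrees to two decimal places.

sin δ = sin ε · sin λ_s = sin 23.44° × sin 295.5° = -0.359038.
δ = arcsin(-0.359038) = -21.04°.

δ = -21.04°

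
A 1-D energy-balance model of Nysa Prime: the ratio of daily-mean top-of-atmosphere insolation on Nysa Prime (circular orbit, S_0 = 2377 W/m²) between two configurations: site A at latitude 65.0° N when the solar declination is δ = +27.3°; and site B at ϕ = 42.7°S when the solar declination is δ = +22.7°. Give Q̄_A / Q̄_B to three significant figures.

Q̄_A / Q̄_B ≈ 4.11

— Configuration A (ϕ=+65.0°):
cos h₀ = −tan(+65.0°) tan(+27.300°) = -1.1069 ≤ −1 ⇒ polar day, h₀ = π.
Bracket: h₀ sin ϕ sin δ + cos ϕ cos δ sin h₀ = 3.1416×0.90631×0.45865 + 0.42262×0.88862×0.00000 = 1.305897 + 0.000000 = 1.305897.
Q̄ = (S_0/π) × [bracket] = (2377/π) × 1.305897 = 988.07 W/m².
— Configuration B (ϕ=-42.7°):
cos h₀ = −tan(-42.7°) tan(+22.700°) = 0.3860, h₀ = 1.1745 rad.
Bracket: h₀ sin ϕ sin δ + cos ϕ cos δ sin h₀ = 1.1745×-0.67816×0.38591 + 0.73491×0.92254×0.92250 = -0.307377 + 0.625440 = 0.318063.
Q̄ = (S_0/π) × [bracket] = (2377/π) × 0.318063 = 240.65 W/m².
Ratio Q̄_A / Q̄_B = 988.07 / 240.65 = 4.106.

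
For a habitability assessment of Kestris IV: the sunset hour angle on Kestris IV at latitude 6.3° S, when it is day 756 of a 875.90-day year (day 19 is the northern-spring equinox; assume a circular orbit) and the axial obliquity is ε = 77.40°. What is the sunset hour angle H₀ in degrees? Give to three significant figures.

Solar longitude: λ_s = 360° × (756 − 19)/875.90 = 302.911°.
sin δ = sin 77.40° × sin 302.911° = -0.81929, so δ = -55.014°.
cos H₀ = −tan φ · tan δ = −tan(-6.3°) × tan(-55.014°) = -0.1578, so H₀ = 1.7292 rad = 99.08°.

H₀ = 99.1°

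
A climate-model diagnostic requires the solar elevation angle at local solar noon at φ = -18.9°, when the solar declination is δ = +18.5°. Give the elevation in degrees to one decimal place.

52.6°

At local noon the hour angle is zero, so the zenith angle equals |φ − δ| = |-18.9° − (+18.500°)| = 37.400°.
Elevation = 90° − 37.400° = 52.6°.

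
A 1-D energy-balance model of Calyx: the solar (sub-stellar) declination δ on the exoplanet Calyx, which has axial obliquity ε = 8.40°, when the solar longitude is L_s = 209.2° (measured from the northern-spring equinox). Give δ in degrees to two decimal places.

δ = -4.09°

sin δ = sin ε · sin L_s = sin 8.40° × sin 209.2° = -0.071268.
δ = arcsin(-0.071268) = -4.09°.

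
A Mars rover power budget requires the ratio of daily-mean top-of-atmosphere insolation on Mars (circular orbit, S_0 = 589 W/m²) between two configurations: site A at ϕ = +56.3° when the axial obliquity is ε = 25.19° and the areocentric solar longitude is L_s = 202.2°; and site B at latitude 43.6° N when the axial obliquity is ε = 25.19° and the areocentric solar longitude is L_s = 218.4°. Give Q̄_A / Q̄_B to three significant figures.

— Configuration A (ϕ=+56.3°):
sin δ = sin 25.19° × sin 202.2° = -0.16082, so δ = -9.254°.
cos h₀ = −tan(+56.3°) tan(-9.254°) = 0.2443, h₀ = 1.3240 rad.
Bracket: h₀ sin ϕ sin δ + cos ϕ cos δ sin h₀ = 1.3240×0.83195×-0.16082 + 0.55484×0.98698×0.96970 = -0.177144 + 0.531023 = 0.353879.
Q̄ = (S_0/π) × [bracket] = (589/π) × 0.353879 = 66.347 W/m².
— Configuration B (ϕ=+43.6°):
sin δ = sin 25.19° × sin 218.4° = -0.26437, so δ = -15.330°.
cos h₀ = −tan(+43.6°) tan(-15.330°) = 0.2610, h₀ = 1.3067 rad.
Bracket: h₀ sin ϕ sin δ + cos ϕ cos δ sin h₀ = 1.3067×0.68962×-0.26437 + 0.72417×0.96442×0.96533 = -0.238231 + 0.674190 = 0.435959.
Q̄ = (S_0/π) × [bracket] = (589/π) × 0.435959 = 81.736 W/m².
Ratio Q̄_A / Q̄_B = 66.347 / 81.736 = 0.8117.

Q̄_A / Q̄_B ≈ 0.812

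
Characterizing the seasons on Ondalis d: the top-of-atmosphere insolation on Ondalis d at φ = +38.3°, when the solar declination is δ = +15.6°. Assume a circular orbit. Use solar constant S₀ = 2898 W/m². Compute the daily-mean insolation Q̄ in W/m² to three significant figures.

Q̄ ≈ 956 W/m²

cos H₀ = −tan(+38.3°) tan(+15.600°) = -0.2205, H₀ = 1.7931 rad.
Bracket: H₀ sin φ sin δ + cos φ cos δ sin H₀ = 1.7931×0.61978×0.26892 + 0.78478×0.96316×0.97539 = 0.298858 + 0.737267 = 1.036125.
Q̄ = (S₀/π) × [bracket] = (2898/π) × 1.036125 = 955.8 W/m².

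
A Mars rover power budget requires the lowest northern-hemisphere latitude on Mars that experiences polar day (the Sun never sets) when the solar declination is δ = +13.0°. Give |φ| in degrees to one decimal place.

Polar day requires cos H₀ = −tan φ tan δ ≤ −1, i.e. tan φ tan δ ≥ 1.
The boundary is |tan φ| · |tan δ| = 1, so |φ| = 90° − |δ| = 90° − 13.0° = 77.0° in the northern hemisphere.

|φ| = 77.0°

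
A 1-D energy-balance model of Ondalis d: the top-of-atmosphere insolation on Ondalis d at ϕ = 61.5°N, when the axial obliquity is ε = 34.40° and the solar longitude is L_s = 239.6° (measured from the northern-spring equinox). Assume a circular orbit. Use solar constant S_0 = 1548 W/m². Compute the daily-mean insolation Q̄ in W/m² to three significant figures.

Solar declination: sin δ = sin ε · sin L_s = sin 34.40° × sin 239.6° = -0.48729, so δ = -29.163°.
cos h₀ = −tan(+61.5°) tan(-29.163°) = 1.0278 ≥ 1 ⇒ polar night, h₀ = 0 and Q̄ = 0.

Q̄ ≈ 0.00 W/m²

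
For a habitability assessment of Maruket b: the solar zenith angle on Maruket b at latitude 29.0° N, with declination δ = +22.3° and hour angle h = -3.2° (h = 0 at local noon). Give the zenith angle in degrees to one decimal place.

cos θ_z = sin φ sin δ + cos φ cos δ cos h = 0.183964 + 0.807945 = 0.991909.
θ_z = arccos(0.991909) = 7.3°.

θ_z = 7.3°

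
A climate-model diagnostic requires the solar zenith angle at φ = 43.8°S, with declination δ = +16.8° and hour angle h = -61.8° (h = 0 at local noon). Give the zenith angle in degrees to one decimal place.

cos θ_z = sin φ sin δ + cos φ cos δ cos h = -0.200051 + 0.326511 = 0.126460.
θ_z = arccos(0.126460) = 82.7°.

θ_z = 82.7°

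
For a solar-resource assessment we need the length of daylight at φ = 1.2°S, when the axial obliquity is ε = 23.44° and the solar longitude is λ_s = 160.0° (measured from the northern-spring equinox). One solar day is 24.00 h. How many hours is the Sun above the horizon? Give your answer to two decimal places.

Solar declination: sin δ = sin ε · sin λ_s = sin 23.44° × sin 160.0° = 0.13605, so δ = +7.819°.
cos H₀ = −tan φ · tan δ = −tan(-1.2°) × tan(+7.819°) = 0.0029, so H₀ = 1.5679 rad = 89.84°.
Daylight = 2H₀/(2π) × 24.00 h = (1.5679/π) × 24.00 = 11.98 h.

11.98 h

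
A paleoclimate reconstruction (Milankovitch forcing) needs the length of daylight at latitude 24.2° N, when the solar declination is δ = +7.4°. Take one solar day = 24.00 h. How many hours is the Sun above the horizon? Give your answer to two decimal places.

cos H₀ = −tan φ · tan δ = −tan(+24.2°) × tan(+7.400°) = -0.0584, so H₀ = 1.6292 rad = 93.35°.
Daylight = 2H₀/(2π) × 24.00 h = (1.6292/π) × 24.00 = 12.45 h.

12.45 h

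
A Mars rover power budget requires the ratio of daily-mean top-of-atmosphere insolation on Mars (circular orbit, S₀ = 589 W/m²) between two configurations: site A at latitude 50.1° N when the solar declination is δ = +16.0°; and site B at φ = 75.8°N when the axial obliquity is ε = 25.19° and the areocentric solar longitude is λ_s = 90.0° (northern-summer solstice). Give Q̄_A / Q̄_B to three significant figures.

— Configuration A (φ=+50.1°):
cos H₀ = −tan(+50.1°) tan(+16.000°) = -0.3429, H₀ = 1.9208 rad.
Bracket: H₀ sin φ sin δ + cos φ cos δ sin H₀ = 1.9208×0.76717×0.27564 + 0.64145×0.96126×0.93936 = 0.406178 + 0.579210 = 0.985388.
Q̄ = (S₀/π) × [bracket] = (589/π) × 0.985388 = 184.74 W/m².
— Configuration B (φ=+75.8°):
sin δ = sin 25.19° × sin 90.0° = 0.42562, so δ = +25.190°.
cos H₀ = −tan(+75.8°) tan(+25.190°) = -1.8588 ≤ −1 ⇒ polar day, H₀ = π.
Bracket: H₀ sin φ sin δ + cos φ cos δ sin H₀ = 3.1416×0.96945×0.42562 + 0.24531×0.90490×0.00000 = 1.296279 + 0.000000 = 1.296279.
Q̄ = (S₀/π) × [bracket] = (589/π) × 1.296279 = 243.03 W/m².
Ratio Q̄_A / Q̄_B = 184.74 / 243.03 = 0.7602.

Q̄_A / Q̄_B ≈ 0.760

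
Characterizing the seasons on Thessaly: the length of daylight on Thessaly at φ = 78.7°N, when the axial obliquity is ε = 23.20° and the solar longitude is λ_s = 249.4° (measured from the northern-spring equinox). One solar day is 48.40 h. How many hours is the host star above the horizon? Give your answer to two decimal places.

Solar declination: sin δ = sin ε · sin λ_s = sin 23.20° × sin 249.4° = -0.36875, so δ = -21.639°.
cos H₀ = −tan φ · tan δ = 1.9853 ≥ 1, so the host star never rises (polar night) and H₀ = 0.
Daylight = 2H₀/(2π) × 48.40 h = (0.0000/π) × 48.40 = 0.00 h.

0.00 h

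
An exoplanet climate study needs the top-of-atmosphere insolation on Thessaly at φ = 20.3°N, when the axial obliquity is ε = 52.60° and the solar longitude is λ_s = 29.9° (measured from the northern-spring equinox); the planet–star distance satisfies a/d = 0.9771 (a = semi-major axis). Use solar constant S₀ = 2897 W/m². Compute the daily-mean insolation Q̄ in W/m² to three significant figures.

Q̄ ≈ 958 W/m²

Solar declination: sin δ = sin ε · sin λ_s = sin 52.60° × sin 29.9° = 0.39601, so δ = +23.329°.
cos H₀ = −tan(+20.3°) tan(+23.329°) = -0.1595, H₀ = 1.7310 rad.
Bracket: H₀ sin φ sin δ + cos φ cos δ sin H₀ = 1.7310×0.34694×0.39601 + 0.93789×0.91825×0.98719 = 0.237825 + 0.850185 = 1.088010.
Inverse-square distance factor (a/d)² = 0.9771² = 0.954724.
Q̄ = (S₀/π) × 0.954724 × [bracket] = (2897/π) × 0.954724 × 1.088010 = 957.9 W/m².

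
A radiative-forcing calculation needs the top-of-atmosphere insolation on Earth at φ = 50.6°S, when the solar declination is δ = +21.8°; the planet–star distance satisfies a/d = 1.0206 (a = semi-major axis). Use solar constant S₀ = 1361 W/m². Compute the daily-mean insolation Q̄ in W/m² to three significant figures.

Q̄ ≈ 94.7 W/m²

cos H₀ = −tan(-50.6°) tan(+21.800°) = 0.4869, H₀ = 1.0622 rad.
Bracket: H₀ sin φ sin δ + cos φ cos δ sin H₀ = 1.0622×-0.77273×0.37137 + 0.63473×0.92849×0.87344 = -0.304818 + 0.514754 = 0.209936.
Inverse-square distance factor (a/d)² = 1.0206² = 1.041624.
Q̄ = (S₀/π) × 1.041624 × [bracket] = (1361/π) × 1.041624 × 0.209936 = 94.73 W/m².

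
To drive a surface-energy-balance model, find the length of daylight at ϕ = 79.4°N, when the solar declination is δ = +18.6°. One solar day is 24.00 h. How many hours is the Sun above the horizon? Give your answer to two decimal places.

Sunrise equation: cos h₀ = −tan ϕ · tan δ = -1.7983 ≤ −1, so the Sun never sets (polar day) and h₀ = π.
Daylight = 2h₀/(2π) × 24.00 h = (3.1416/π) × 24.00 = 24.00 h.

24.00 h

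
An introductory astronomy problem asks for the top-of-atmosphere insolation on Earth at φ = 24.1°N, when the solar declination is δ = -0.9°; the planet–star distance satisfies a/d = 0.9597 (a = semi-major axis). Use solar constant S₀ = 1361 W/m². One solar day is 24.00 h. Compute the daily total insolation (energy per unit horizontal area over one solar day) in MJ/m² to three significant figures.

31.1 MJ/m²

cos H₀ = −tan(+24.1°) tan(-0.900°) = 0.0070, H₀ = 1.5638 rad.
Bracket: H₀ sin φ sin δ + cos φ cos δ sin H₀ = 1.5638×0.40833×-0.01571 + 0.91283×0.99988×0.99998 = -0.010032 + 0.912702 = 0.902670.
Inverse-square distance factor (a/d)² = 0.9597² = 0.921024.
Q̄ = (S₀/π) × 0.921024 × [bracket] = (1361/π) × 0.921024 × 0.902670 = 360.17 W/m².
Daily total = Q̄ × 24.00 h × 3600 s/h = 360.17 × 24.00 × 3600 / 10⁶ = 31.12 MJ/m².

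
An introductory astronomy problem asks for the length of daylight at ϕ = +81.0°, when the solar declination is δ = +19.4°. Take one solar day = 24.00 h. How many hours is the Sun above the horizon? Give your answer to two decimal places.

24.00 h

Sunrise equation: cos h₀ = −tan ϕ · tan δ = -2.2234 ≤ −1, so the Sun never sets (polar day) and h₀ = π.
Daylight = 2h₀/(2π) × 24.00 h = (3.1416/π) × 24.00 = 24.00 h.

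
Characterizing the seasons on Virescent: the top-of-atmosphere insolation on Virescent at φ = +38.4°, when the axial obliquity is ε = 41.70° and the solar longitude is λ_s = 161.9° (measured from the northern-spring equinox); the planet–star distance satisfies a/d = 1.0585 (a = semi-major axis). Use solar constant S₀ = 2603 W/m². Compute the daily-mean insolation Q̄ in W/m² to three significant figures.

Solar declination: sin δ = sin ε · sin λ_s = sin 41.70° × sin 161.9° = 0.20667, so δ = +11.927°.
cos H₀ = −tan(+38.4°) tan(+11.927°) = -0.1674, H₀ = 1.7390 rad.
Bracket: H₀ sin φ sin δ + cos φ cos δ sin H₀ = 1.7390×0.62115×0.20667 + 0.78369×0.97841×0.98589 = 0.223241 + 0.755951 = 0.979192.
Inverse-square distance factor (a/d)² = 1.0585² = 1.120422.
Q̄ = (S₀/π) × 1.120422 × [bracket] = (2603/π) × 1.120422 × 0.979192 = 909.0 W/m².

Q̄ ≈ 909 W/m²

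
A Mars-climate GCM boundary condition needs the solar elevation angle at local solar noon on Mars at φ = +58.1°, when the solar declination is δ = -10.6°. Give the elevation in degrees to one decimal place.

At local noon the hour angle is zero, so the zenith angle equals |φ − δ| = |+58.1° − (-10.600°)| = 68.700°.
Elevation = 90° − 68.700° = 21.3°.

21.3°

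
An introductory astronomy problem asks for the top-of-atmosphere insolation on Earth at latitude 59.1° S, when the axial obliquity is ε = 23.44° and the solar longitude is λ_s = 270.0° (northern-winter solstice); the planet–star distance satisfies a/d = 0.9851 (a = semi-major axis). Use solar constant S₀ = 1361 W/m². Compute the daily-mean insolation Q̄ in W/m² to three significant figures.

Q̄ ≈ 478 W/m²

Solar declination: sin δ = sin ε · sin λ_s = sin 23.44° × sin 270.0° = -0.39779, so δ = -23.440°.
cos H₀ = −tan(-59.1°) tan(-23.440°) = -0.7244, H₀ = 2.3810 rad.
Bracket: H₀ sin φ sin δ + cos φ cos δ sin H₀ = 2.3810×-0.85806×-0.39779 + 0.51354×0.91748×0.68934 = 0.812701 + 0.324791 = 1.137492.
Inverse-square distance factor (a/d)² = 0.9851² = 0.970422.
Q̄ = (S₀/π) × 0.970422 × [bracket] = (1361/π) × 0.970422 × 1.137492 = 478.2 W/m².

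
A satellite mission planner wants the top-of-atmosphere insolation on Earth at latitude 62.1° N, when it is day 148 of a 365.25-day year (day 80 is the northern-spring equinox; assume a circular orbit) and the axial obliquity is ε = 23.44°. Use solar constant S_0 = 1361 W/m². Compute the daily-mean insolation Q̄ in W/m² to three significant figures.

Solar longitude: L_s = 360° × (148 − 80)/365.25 = 67.023°.
sin δ = sin 23.44° × sin 67.023° = 0.36623, so δ = +21.483°.
cos h₀ = −tan(+62.1°) tan(+21.483°) = -0.7433, h₀ = 2.4088 rad.
Bracket: h₀ sin ϕ sin δ + cos ϕ cos δ sin h₀ = 2.4088×0.88377×0.36623 + 0.46793×0.93053×0.66893 = 0.779640 + 0.291267 = 1.070907.
Q̄ = (S_0/π) × [bracket] = (1361/π) × 1.070907 = 463.9 W/m².

Q̄ ≈ 464 W/m²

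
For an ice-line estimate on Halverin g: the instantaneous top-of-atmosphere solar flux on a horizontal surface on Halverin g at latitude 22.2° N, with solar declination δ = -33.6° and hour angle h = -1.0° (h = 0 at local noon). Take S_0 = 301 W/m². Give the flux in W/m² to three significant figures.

169 W/m²

cos θ_z = sin ϕ sin δ + cos ϕ cos δ cos h = -0.209094 + 0.771060 = 0.561966.
Flux = S_0 · cos θ_z = 301 × 0.561966 = 169.2 W/m².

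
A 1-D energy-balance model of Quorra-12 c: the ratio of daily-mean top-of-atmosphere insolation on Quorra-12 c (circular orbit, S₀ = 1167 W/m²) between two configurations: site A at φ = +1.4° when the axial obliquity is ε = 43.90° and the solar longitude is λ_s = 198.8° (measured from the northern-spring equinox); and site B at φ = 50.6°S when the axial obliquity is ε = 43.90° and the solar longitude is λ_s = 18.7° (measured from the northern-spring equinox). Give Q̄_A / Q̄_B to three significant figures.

— Configuration A (φ=+1.4°):
Solar declination: sin δ = sin ε · sin λ_s = sin 43.90° × sin 198.8° = -0.22346, so δ = -12.912°.
cos H₀ = −tan(+1.4°) tan(-12.912°) = 0.0056, H₀ = 1.5652 rad.
Bracket: H₀ sin φ sin δ + cos φ cos δ sin H₀ = 1.5652×0.02443×-0.22346 + 0.99970×0.97471×0.99998 = -0.008545 + 0.974398 = 0.965853.
Q̄ = (S₀/π) × [bracket] = (1167/π) × 0.965853 = 358.78 W/m².
— Configuration B (φ=-50.6°):
Solar declination: sin δ = sin ε · sin λ_s = sin 43.90° × sin 18.7° = 0.22231, so δ = +12.845°.
cos H₀ = −tan(-50.6°) tan(+12.845°) = 0.2776, H₀ = 1.2895 rad.
Bracket: H₀ sin φ sin δ + cos φ cos δ sin H₀ = 1.2895×-0.77273×0.22231 + 0.63473×0.97498×0.96070 = -0.221518 + 0.594528 = 0.373010.
Q̄ = (S₀/π) × [bracket] = (1167/π) × 0.373010 = 138.56 W/m².
Ratio Q̄_A / Q̄_B = 358.78 / 138.56 = 2.589.

Q̄_A / Q̄_B ≈ 2.59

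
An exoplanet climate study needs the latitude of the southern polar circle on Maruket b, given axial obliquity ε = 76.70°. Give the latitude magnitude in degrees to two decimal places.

13.30°

The polar circle is the lowest latitude that experiences at least one full rotation of continuous darkness at the northern-summer solstice; it lies at |ϕ| = 90° − ε = 90° − 76.70° = 13.30°.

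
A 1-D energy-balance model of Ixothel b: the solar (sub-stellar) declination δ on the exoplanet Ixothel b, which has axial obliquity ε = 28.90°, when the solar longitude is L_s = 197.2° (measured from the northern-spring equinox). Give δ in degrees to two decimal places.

δ = -8.22°

sin δ = sin ε · sin L_s = sin 28.90° × sin 197.2° = -0.142910.
δ = arcsin(-0.142910) = -8.22°.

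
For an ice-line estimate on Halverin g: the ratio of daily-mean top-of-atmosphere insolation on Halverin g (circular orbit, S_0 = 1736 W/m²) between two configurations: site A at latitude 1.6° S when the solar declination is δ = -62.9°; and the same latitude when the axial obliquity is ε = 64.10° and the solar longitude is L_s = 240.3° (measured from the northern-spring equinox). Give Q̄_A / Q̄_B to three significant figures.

— Configuration A (ϕ=-1.6°):
cos h₀ = −tan(-1.6°) tan(-62.900°) = -0.0546, h₀ = 1.6254 rad.
Bracket: h₀ sin ϕ sin δ + cos ϕ cos δ sin h₀ = 1.6254×-0.02792×-0.89021 + 0.99961×0.45554×0.99851 = 0.040399 + 0.454684 = 0.495083.
Q̄ = (S_0/π) × [bracket] = (1736/π) × 0.495083 = 273.58 W/m².
— Configuration B (ϕ=-1.6°):
Solar declination: sin δ = sin ε · sin L_s = sin 64.10° × sin 240.3° = -0.78138, so δ = -51.387°.
cos h₀ = −tan(-1.6°) tan(-51.387°) = -0.0350, h₀ = 1.6058 rad.
Bracket: h₀ sin ϕ sin δ + cos ϕ cos δ sin h₀ = 1.6058×-0.02792×-0.78138 + 0.99961×0.62405×0.99939 = 0.035032 + 0.623426 = 0.658458.
Q̄ = (S_0/π) × [bracket] = (1736/π) × 0.658458 = 363.85 W/m².
Ratio Q̄_A / Q̄_B = 273.58 / 363.85 = 0.7519.

Q̄_A / Q̄_B ≈ 0.752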